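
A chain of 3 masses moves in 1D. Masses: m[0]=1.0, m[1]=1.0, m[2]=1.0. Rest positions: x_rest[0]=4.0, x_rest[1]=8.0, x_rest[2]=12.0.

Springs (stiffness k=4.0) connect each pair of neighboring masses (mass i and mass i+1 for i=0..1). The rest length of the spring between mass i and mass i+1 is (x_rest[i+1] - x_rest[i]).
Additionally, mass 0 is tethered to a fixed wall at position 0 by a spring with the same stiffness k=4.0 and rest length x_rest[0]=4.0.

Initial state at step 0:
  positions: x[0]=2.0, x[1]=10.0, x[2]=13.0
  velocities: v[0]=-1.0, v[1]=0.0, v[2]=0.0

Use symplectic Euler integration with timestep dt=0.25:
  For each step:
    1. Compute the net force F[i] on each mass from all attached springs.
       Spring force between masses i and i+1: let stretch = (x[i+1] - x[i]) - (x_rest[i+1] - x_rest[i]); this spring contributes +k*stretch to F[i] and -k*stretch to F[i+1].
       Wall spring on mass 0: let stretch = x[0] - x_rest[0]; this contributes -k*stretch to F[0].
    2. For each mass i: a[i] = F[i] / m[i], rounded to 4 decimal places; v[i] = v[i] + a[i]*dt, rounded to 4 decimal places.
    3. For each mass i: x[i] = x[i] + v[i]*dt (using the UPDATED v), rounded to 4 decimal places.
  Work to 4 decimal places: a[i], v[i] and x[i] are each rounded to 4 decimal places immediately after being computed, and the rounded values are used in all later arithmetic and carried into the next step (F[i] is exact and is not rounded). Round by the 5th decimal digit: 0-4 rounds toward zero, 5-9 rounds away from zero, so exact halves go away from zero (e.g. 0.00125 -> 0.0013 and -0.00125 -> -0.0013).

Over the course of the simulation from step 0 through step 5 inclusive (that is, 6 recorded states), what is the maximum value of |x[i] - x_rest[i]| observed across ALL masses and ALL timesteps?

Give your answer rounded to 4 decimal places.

Answer: 2.1563

Derivation:
Step 0: x=[2.0000 10.0000 13.0000] v=[-1.0000 0.0000 0.0000]
Step 1: x=[3.2500 8.7500 13.2500] v=[5.0000 -5.0000 1.0000]
Step 2: x=[5.0625 7.2500 13.3750] v=[7.2500 -6.0000 0.5000]
Step 3: x=[6.1563 6.7344 12.9688] v=[4.3750 -2.0625 -1.6250]
Step 4: x=[5.8555 7.6329 12.0040] v=[-1.2032 3.5938 -3.8594]
Step 5: x=[4.5352 9.1798 10.9464] v=[-5.2813 6.1875 -4.2305]
Max displacement = 2.1563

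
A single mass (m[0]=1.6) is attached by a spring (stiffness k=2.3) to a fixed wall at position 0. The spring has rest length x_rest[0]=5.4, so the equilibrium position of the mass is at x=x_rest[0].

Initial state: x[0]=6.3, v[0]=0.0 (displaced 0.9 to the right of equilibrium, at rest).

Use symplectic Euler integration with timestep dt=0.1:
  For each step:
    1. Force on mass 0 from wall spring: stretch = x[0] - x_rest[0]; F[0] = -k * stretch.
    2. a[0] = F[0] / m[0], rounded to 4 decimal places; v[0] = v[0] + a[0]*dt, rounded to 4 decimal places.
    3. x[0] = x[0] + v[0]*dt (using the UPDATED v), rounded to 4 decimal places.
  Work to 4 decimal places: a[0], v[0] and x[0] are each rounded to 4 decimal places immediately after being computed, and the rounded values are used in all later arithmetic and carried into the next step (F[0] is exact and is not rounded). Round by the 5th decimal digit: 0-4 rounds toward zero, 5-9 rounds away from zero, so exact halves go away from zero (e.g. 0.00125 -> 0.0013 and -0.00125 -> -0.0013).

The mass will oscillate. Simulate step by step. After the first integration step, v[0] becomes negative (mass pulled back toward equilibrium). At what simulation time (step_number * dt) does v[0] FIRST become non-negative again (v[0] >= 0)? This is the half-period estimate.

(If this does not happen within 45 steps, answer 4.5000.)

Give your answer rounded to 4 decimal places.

Step 0: x=[6.3000] v=[0.0000]
Step 1: x=[6.2871] v=[-0.1294]
Step 2: x=[6.2614] v=[-0.2569]
Step 3: x=[6.2233] v=[-0.3807]
Step 4: x=[6.1734] v=[-0.4991]
Step 5: x=[6.1124] v=[-0.6103]
Step 6: x=[6.0411] v=[-0.7127]
Step 7: x=[5.9606] v=[-0.8049]
Step 8: x=[5.8721] v=[-0.8855]
Step 9: x=[5.7768] v=[-0.9534]
Step 10: x=[5.6760] v=[-1.0076]
Step 11: x=[5.5713] v=[-1.0473]
Step 12: x=[5.4641] v=[-1.0719]
Step 13: x=[5.3560] v=[-1.0811]
Step 14: x=[5.2485] v=[-1.0748]
Step 15: x=[5.1432] v=[-1.0530]
Step 16: x=[5.0416] v=[-1.0161]
Step 17: x=[4.9451] v=[-0.9646]
Step 18: x=[4.8552] v=[-0.8992]
Step 19: x=[4.7731] v=[-0.8209]
Step 20: x=[4.7000] v=[-0.7308]
Step 21: x=[4.6370] v=[-0.6302]
Step 22: x=[4.5850] v=[-0.5205]
Step 23: x=[4.5447] v=[-0.4033]
Step 24: x=[4.5167] v=[-0.2804]
Step 25: x=[4.5014] v=[-0.1534]
Step 26: x=[4.4990] v=[-0.0242]
Step 27: x=[4.5095] v=[0.1053]
First v>=0 after going negative at step 27, time=2.7000

Answer: 2.7000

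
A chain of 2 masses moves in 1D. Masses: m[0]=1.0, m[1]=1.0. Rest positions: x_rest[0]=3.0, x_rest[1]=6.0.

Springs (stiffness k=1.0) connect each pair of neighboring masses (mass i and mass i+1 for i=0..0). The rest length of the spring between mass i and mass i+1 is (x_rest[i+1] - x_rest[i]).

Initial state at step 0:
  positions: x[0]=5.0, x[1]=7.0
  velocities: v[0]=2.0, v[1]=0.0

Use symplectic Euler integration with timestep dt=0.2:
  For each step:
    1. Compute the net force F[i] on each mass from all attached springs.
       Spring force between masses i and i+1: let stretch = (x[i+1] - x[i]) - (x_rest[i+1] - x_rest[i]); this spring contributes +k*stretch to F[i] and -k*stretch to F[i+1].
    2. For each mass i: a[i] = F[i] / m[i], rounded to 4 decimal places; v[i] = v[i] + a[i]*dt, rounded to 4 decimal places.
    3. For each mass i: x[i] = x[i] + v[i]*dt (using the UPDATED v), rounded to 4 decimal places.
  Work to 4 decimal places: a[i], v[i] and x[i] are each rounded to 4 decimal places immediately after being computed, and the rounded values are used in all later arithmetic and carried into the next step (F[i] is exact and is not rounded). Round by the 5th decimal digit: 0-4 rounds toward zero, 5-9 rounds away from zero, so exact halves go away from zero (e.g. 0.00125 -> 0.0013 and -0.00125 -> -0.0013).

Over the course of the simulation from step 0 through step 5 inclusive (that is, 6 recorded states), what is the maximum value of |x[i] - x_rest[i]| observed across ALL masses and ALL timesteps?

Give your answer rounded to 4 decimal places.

Step 0: x=[5.0000 7.0000] v=[2.0000 0.0000]
Step 1: x=[5.3600 7.0400] v=[1.8000 0.2000]
Step 2: x=[5.6672 7.1328] v=[1.5360 0.4640]
Step 3: x=[5.9130 7.2870] v=[1.2291 0.7709]
Step 4: x=[6.0938 7.5062] v=[0.9039 1.0961]
Step 5: x=[6.2111 7.7889] v=[0.5864 1.4136]
Max displacement = 3.2111

Answer: 3.2111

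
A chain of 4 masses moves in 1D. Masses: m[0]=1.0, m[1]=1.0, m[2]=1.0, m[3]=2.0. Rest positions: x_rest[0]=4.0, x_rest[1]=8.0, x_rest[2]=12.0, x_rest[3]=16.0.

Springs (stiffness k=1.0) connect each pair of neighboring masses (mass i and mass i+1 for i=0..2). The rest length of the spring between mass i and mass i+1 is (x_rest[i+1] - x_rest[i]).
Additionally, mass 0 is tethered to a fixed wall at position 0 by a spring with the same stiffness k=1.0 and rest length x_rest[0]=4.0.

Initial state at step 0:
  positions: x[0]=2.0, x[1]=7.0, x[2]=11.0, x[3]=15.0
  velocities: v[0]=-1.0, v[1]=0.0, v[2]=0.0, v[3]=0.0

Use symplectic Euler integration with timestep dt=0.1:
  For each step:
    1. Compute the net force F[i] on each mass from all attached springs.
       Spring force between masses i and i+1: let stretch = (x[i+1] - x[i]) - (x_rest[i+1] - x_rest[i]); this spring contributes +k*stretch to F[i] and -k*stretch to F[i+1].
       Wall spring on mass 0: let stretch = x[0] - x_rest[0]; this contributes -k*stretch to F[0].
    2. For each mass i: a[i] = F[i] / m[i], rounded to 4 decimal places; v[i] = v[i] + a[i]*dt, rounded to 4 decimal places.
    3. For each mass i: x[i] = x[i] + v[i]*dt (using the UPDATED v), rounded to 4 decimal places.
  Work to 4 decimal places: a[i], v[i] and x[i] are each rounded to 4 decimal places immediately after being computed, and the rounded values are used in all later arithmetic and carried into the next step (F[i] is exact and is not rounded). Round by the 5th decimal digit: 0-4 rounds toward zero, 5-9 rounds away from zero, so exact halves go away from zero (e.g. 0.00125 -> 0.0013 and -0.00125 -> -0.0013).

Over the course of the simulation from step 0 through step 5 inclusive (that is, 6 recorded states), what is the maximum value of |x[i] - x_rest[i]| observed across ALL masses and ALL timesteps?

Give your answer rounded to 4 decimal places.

Answer: 2.1155

Derivation:
Step 0: x=[2.0000 7.0000 11.0000 15.0000] v=[-1.0000 0.0000 0.0000 0.0000]
Step 1: x=[1.9300 6.9900 11.0000 15.0000] v=[-0.7000 -0.1000 0.0000 0.0000]
Step 2: x=[1.8913 6.9695 10.9999 15.0000] v=[-0.3870 -0.2050 -0.0010 0.0000]
Step 3: x=[1.8845 6.9385 10.9995 15.0000] v=[-0.0683 -0.3098 -0.0040 0.0000]
Step 4: x=[1.9094 6.8976 10.9985 15.0000] v=[0.2487 -0.4091 -0.0101 0.0000]
Step 5: x=[1.9651 6.8478 10.9965 15.0000] v=[0.5566 -0.4978 -0.0200 -0.0001]
Max displacement = 2.1155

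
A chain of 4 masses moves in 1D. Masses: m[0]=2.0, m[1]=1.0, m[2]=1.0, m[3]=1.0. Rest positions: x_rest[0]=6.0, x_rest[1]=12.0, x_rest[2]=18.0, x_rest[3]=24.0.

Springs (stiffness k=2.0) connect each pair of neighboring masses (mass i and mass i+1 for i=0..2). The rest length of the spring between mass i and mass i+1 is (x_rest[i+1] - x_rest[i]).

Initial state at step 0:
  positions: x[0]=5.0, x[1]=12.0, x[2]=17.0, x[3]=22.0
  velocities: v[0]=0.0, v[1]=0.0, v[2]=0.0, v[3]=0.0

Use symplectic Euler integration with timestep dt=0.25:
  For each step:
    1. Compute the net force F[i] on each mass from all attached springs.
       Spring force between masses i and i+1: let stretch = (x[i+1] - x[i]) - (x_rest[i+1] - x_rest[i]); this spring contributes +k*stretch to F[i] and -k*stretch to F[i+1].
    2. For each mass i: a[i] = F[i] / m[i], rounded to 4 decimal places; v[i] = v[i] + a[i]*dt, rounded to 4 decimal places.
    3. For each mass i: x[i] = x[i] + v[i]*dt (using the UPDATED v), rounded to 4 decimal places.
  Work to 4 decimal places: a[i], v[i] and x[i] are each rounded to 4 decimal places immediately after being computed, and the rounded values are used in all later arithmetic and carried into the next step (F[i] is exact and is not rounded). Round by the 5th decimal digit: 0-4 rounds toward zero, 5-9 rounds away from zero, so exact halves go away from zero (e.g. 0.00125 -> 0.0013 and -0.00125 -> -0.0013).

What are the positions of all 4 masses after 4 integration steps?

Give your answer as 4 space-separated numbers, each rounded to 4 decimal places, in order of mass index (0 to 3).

Step 0: x=[5.0000 12.0000 17.0000 22.0000] v=[0.0000 0.0000 0.0000 0.0000]
Step 1: x=[5.0625 11.7500 17.0000 22.1250] v=[0.2500 -1.0000 0.0000 0.5000]
Step 2: x=[5.1680 11.3203 16.9844 22.3594] v=[0.4219 -1.7188 -0.0625 0.9375]
Step 3: x=[5.2830 10.8296 16.9326 22.6719] v=[0.4600 -1.9629 -0.2071 1.2500]
Step 4: x=[5.3697 10.4084 16.8354 23.0170] v=[0.3467 -1.6847 -0.3890 1.3804]

Answer: 5.3697 10.4084 16.8354 23.0170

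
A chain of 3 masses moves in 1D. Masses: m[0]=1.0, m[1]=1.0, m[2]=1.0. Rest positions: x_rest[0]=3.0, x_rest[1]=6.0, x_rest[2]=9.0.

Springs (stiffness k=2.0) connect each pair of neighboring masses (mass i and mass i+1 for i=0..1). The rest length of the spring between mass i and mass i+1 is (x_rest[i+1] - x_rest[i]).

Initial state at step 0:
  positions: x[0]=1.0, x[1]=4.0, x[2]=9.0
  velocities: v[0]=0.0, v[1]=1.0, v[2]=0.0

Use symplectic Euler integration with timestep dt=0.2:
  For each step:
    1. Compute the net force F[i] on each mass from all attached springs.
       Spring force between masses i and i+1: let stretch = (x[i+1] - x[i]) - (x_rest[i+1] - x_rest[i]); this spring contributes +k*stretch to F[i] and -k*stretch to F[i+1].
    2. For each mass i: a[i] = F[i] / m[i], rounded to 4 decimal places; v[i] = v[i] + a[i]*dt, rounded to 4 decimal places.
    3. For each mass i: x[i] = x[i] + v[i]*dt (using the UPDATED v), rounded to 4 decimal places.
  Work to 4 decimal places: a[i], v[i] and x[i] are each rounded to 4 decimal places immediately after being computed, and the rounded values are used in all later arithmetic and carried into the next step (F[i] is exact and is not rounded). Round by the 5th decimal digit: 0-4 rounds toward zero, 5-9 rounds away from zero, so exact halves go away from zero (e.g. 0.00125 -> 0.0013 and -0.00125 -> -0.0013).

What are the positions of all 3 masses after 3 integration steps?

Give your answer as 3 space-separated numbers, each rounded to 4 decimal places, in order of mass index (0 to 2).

Step 0: x=[1.0000 4.0000 9.0000] v=[0.0000 1.0000 0.0000]
Step 1: x=[1.0000 4.3600 8.8400] v=[0.0000 1.8000 -0.8000]
Step 2: x=[1.0288 4.8096 8.5616] v=[0.1440 2.2480 -1.3920]
Step 3: x=[1.1201 5.2569 8.2230] v=[0.4563 2.2365 -1.6928]

Answer: 1.1201 5.2569 8.2230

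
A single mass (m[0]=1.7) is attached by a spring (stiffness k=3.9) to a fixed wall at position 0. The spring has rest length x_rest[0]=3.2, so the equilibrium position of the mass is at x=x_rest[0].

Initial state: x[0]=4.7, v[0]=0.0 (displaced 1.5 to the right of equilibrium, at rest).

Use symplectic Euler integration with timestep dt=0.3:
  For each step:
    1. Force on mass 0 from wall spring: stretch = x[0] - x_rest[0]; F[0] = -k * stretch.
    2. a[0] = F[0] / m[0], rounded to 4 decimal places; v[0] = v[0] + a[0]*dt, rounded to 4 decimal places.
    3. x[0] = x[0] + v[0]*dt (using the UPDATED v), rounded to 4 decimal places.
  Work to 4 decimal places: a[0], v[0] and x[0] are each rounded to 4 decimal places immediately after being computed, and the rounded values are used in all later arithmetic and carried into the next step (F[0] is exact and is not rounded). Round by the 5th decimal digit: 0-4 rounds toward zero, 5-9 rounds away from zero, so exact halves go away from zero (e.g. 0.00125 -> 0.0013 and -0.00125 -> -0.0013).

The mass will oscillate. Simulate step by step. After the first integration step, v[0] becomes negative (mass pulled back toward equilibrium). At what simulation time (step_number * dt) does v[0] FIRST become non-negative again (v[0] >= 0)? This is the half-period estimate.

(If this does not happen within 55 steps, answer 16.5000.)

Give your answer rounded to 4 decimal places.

Step 0: x=[4.7000] v=[0.0000]
Step 1: x=[4.3903] v=[-1.0324]
Step 2: x=[3.8348] v=[-1.8516]
Step 3: x=[3.1483] v=[-2.2885]
Step 4: x=[2.4724] v=[-2.2529]
Step 5: x=[1.9468] v=[-1.7521]
Step 6: x=[1.6799] v=[-0.8896]
Step 7: x=[1.7269] v=[0.1566]
First v>=0 after going negative at step 7, time=2.1000

Answer: 2.1000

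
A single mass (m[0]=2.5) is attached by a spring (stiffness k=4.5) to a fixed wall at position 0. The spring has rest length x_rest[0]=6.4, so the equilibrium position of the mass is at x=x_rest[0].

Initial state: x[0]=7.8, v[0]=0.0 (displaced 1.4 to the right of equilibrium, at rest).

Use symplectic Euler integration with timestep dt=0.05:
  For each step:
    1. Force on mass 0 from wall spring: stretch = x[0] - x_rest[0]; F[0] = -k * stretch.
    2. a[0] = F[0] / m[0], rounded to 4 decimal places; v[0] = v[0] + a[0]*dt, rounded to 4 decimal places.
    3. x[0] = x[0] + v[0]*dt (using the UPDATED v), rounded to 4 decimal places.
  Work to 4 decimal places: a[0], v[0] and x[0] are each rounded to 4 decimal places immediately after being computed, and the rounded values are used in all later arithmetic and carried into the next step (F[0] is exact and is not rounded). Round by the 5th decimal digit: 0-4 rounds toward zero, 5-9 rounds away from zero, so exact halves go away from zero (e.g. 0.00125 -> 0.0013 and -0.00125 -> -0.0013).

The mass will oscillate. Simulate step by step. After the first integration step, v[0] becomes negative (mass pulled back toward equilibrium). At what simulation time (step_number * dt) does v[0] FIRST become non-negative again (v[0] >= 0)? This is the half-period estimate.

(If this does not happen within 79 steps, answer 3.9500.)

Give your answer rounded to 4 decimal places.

Step 0: x=[7.8000] v=[0.0000]
Step 1: x=[7.7937] v=[-0.1260]
Step 2: x=[7.7811] v=[-0.2514]
Step 3: x=[7.7623] v=[-0.3757]
Step 4: x=[7.7374] v=[-0.4983]
Step 5: x=[7.7065] v=[-0.6187]
Step 6: x=[7.6697] v=[-0.7363]
Step 7: x=[7.6272] v=[-0.8506]
Step 8: x=[7.5791] v=[-0.9611]
Step 9: x=[7.5257] v=[-1.0672]
Step 10: x=[7.4673] v=[-1.1685]
Step 11: x=[7.4041] v=[-1.2646]
Step 12: x=[7.3364] v=[-1.3550]
Step 13: x=[7.2644] v=[-1.4393]
Step 14: x=[7.1885] v=[-1.5171]
Step 15: x=[7.1091] v=[-1.5881]
Step 16: x=[7.0265] v=[-1.6519]
Step 17: x=[6.9411] v=[-1.7083]
Step 18: x=[6.8533] v=[-1.7570]
Step 19: x=[6.7634] v=[-1.7978]
Step 20: x=[6.6719] v=[-1.8305]
Step 21: x=[6.5792] v=[-1.8550]
Step 22: x=[6.4856] v=[-1.8711]
Step 23: x=[6.3917] v=[-1.8788]
Step 24: x=[6.2978] v=[-1.8781]
Step 25: x=[6.2044] v=[-1.8689]
Step 26: x=[6.1118] v=[-1.8513]
Step 27: x=[6.0205] v=[-1.8254]
Step 28: x=[5.9309] v=[-1.7912]
Step 29: x=[5.8435] v=[-1.7490]
Step 30: x=[5.7586] v=[-1.6989]
Step 31: x=[5.6765] v=[-1.6412]
Step 32: x=[5.5977] v=[-1.5761]
Step 33: x=[5.5225] v=[-1.5039]
Step 34: x=[5.4513] v=[-1.4249]
Step 35: x=[5.3843] v=[-1.3395]
Step 36: x=[5.3219] v=[-1.2481]
Step 37: x=[5.2643] v=[-1.1511]
Step 38: x=[5.2119] v=[-1.0489]
Step 39: x=[5.1648] v=[-0.9420]
Step 40: x=[5.1233] v=[-0.8308]
Step 41: x=[5.0875] v=[-0.7159]
Step 42: x=[5.0576] v=[-0.5978]
Step 43: x=[5.0338] v=[-0.4770]
Step 44: x=[5.0161] v=[-0.3540]
Step 45: x=[5.0046] v=[-0.2295]
Step 46: x=[4.9994] v=[-0.1039]
Step 47: x=[5.0005] v=[0.0222]
First v>=0 after going negative at step 47, time=2.3500

Answer: 2.3500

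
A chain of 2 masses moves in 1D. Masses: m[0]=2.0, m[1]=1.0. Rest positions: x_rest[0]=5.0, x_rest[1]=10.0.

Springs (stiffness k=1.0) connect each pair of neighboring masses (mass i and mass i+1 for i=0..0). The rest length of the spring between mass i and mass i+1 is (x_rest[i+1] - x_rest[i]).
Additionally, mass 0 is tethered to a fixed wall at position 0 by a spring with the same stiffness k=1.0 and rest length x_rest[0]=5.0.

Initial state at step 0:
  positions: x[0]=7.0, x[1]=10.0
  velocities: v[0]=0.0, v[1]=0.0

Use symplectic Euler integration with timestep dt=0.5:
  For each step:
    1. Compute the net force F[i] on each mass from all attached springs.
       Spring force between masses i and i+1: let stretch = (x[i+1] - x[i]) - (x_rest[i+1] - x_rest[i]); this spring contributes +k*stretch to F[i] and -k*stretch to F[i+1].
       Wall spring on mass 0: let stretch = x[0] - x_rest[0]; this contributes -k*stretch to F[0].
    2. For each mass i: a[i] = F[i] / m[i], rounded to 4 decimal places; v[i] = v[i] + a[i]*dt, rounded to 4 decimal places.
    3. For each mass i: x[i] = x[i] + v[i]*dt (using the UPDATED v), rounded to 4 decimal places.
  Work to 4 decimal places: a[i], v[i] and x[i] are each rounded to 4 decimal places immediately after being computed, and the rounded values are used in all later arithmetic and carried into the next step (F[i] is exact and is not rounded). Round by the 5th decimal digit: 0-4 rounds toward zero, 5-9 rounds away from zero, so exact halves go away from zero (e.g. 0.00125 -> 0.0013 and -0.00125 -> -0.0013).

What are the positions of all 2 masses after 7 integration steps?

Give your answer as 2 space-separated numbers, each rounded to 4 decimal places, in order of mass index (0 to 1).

Step 0: x=[7.0000 10.0000] v=[0.0000 0.0000]
Step 1: x=[6.5000 10.5000] v=[-1.0000 1.0000]
Step 2: x=[5.6875 11.2500] v=[-1.6250 1.5000]
Step 3: x=[4.8594 11.8594] v=[-1.6563 1.2188]
Step 4: x=[4.2988 11.9688] v=[-1.1212 0.2188]
Step 5: x=[4.1596 11.4107] v=[-0.2784 -1.1162]
Step 6: x=[4.4069 10.2898] v=[0.4945 -2.2418]
Step 7: x=[4.8387 8.9482] v=[0.8635 -2.6833]

Answer: 4.8387 8.9482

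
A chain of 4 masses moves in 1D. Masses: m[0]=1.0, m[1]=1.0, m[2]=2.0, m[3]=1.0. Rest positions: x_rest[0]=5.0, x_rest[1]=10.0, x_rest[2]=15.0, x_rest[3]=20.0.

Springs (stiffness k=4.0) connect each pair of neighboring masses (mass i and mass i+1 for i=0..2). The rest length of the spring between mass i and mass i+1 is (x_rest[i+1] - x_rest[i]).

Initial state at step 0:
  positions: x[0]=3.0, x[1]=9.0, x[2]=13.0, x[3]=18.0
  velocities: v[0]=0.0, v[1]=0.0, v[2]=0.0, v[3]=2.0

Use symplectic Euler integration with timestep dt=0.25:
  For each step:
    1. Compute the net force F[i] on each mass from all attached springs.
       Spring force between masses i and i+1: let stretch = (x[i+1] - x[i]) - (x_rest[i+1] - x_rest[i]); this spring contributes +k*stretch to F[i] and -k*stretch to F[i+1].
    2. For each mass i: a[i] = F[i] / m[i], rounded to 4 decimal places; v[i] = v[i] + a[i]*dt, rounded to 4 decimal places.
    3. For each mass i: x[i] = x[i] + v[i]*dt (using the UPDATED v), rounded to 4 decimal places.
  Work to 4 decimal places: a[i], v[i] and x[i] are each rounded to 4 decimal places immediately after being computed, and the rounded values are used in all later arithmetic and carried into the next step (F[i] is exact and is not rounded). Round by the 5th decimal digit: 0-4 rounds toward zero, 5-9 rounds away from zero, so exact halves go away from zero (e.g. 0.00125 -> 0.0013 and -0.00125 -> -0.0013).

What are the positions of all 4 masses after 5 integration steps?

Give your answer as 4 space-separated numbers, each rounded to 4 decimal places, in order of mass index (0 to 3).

Step 0: x=[3.0000 9.0000 13.0000 18.0000] v=[0.0000 0.0000 0.0000 2.0000]
Step 1: x=[3.2500 8.5000 13.1250 18.5000] v=[1.0000 -2.0000 0.5000 2.0000]
Step 2: x=[3.5625 7.8438 13.3438 18.9063] v=[1.2500 -2.6250 0.8750 1.6250]
Step 3: x=[3.6953 7.4922 13.5704 19.1719] v=[0.5313 -1.4063 0.9063 1.0625]
Step 4: x=[3.5274 7.7110 13.7374 19.2872] v=[-0.6718 0.8750 0.6680 0.4610]
Step 5: x=[3.1554 8.3905 13.8448 19.2650] v=[-1.4882 2.7178 0.4297 -0.0888]

Answer: 3.1554 8.3905 13.8448 19.2650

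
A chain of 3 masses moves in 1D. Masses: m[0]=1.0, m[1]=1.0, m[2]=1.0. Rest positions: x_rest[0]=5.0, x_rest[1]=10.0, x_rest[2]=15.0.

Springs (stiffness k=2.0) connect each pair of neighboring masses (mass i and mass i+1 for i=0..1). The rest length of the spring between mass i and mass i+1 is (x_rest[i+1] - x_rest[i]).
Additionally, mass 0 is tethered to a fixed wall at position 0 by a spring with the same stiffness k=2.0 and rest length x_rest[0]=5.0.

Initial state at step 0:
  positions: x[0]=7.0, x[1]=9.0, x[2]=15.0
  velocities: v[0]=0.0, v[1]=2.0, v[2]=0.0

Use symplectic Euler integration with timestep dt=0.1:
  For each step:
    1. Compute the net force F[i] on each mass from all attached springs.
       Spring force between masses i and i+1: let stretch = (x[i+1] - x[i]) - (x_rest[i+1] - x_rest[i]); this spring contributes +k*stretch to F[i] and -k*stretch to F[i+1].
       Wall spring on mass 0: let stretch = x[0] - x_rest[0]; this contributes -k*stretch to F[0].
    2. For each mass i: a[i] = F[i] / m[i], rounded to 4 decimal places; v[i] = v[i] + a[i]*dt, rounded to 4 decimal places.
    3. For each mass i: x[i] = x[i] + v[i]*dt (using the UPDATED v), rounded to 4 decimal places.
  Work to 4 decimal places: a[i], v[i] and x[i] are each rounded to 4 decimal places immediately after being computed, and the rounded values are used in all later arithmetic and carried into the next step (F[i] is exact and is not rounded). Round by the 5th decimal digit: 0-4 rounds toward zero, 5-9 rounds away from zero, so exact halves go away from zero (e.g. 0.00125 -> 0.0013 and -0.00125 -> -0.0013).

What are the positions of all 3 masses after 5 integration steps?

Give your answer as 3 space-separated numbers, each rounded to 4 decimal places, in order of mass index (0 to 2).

Step 0: x=[7.0000 9.0000 15.0000] v=[0.0000 2.0000 0.0000]
Step 1: x=[6.9000 9.2800 14.9800] v=[-1.0000 2.8000 -0.2000]
Step 2: x=[6.7096 9.6264 14.9460] v=[-1.9040 3.4640 -0.3400]
Step 3: x=[6.4433 10.0209 14.9056] v=[-2.6626 3.9446 -0.4039]
Step 4: x=[6.1197 10.4415 14.8675] v=[-3.2357 4.2060 -0.3808]
Step 5: x=[5.7602 10.8642 14.8409] v=[-3.5953 4.2268 -0.2660]

Answer: 5.7602 10.8642 14.8409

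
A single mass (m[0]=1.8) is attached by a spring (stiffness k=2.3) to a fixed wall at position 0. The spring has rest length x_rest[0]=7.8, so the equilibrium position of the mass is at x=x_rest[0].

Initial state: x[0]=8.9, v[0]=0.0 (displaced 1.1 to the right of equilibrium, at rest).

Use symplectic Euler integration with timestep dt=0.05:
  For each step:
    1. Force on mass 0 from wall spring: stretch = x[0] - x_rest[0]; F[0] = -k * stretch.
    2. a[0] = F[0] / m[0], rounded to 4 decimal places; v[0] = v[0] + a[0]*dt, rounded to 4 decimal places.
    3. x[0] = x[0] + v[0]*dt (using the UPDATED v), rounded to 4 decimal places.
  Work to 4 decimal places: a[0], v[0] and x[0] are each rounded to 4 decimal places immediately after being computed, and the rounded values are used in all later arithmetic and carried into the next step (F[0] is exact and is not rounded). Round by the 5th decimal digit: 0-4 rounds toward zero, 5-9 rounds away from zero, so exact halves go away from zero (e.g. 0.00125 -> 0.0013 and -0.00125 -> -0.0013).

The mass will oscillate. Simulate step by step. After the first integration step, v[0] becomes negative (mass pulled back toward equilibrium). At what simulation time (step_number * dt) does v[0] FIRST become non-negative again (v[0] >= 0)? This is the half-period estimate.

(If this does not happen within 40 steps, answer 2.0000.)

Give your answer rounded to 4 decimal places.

Answer: 2.0000

Derivation:
Step 0: x=[8.9000] v=[0.0000]
Step 1: x=[8.8965] v=[-0.0703]
Step 2: x=[8.8895] v=[-0.1404]
Step 3: x=[8.8790] v=[-0.2100]
Step 4: x=[8.8651] v=[-0.2789]
Step 5: x=[8.8478] v=[-0.3470]
Step 6: x=[8.8271] v=[-0.4139]
Step 7: x=[8.8031] v=[-0.4795]
Step 8: x=[8.7759] v=[-0.5436]
Step 9: x=[8.7456] v=[-0.6060]
Step 10: x=[8.7123] v=[-0.6664]
Step 11: x=[8.6761] v=[-0.7247]
Step 12: x=[8.6371] v=[-0.7807]
Step 13: x=[8.5954] v=[-0.8342]
Step 14: x=[8.5512] v=[-0.8850]
Step 15: x=[8.5046] v=[-0.9330]
Step 16: x=[8.4557] v=[-0.9780]
Step 17: x=[8.4047] v=[-1.0199]
Step 18: x=[8.3518] v=[-1.0585]
Step 19: x=[8.2971] v=[-1.0938]
Step 20: x=[8.2408] v=[-1.1256]
Step 21: x=[8.1831] v=[-1.1538]
Step 22: x=[8.1242] v=[-1.1783]
Step 23: x=[8.0643] v=[-1.1990]
Step 24: x=[8.0035] v=[-1.2159]
Step 25: x=[7.9421] v=[-1.2289]
Step 26: x=[7.8802] v=[-1.2380]
Step 27: x=[7.8180] v=[-1.2431]
Step 28: x=[7.7558] v=[-1.2443]
Step 29: x=[7.6937] v=[-1.2415]
Step 30: x=[7.6320] v=[-1.2347]
Step 31: x=[7.5708] v=[-1.2240]
Step 32: x=[7.5103] v=[-1.2094]
Step 33: x=[7.4508] v=[-1.1909]
Step 34: x=[7.3924] v=[-1.1686]
Step 35: x=[7.3353] v=[-1.1426]
Step 36: x=[7.2797] v=[-1.1129]
Step 37: x=[7.2257] v=[-1.0797]
Step 38: x=[7.1736] v=[-1.0430]
Step 39: x=[7.1235] v=[-1.0030]
Step 40: x=[7.0755] v=[-0.9598]
v[0] did not become non-negative within 40 steps; using fallback time=2.0000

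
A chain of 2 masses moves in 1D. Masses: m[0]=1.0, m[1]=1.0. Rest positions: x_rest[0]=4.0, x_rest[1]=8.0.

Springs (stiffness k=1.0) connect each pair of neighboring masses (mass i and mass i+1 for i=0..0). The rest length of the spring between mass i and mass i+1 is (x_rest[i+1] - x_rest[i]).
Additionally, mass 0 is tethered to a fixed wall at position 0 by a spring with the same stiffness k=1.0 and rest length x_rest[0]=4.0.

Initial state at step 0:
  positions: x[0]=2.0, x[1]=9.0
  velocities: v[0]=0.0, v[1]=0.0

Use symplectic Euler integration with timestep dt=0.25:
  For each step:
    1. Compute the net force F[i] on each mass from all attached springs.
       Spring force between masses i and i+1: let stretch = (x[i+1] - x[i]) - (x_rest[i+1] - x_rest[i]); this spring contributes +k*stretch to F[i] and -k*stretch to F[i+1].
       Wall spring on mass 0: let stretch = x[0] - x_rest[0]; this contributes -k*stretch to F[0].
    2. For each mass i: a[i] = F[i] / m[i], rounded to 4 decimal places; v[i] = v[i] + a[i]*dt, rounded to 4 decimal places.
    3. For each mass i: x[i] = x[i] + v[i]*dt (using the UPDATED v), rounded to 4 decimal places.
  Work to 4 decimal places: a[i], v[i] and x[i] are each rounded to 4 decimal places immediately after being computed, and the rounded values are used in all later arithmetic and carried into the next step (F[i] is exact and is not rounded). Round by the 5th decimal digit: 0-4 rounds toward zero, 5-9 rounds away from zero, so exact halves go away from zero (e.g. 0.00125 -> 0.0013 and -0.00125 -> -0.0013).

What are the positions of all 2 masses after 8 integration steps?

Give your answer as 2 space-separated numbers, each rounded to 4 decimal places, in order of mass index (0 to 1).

Answer: 5.8093 6.8221

Derivation:
Step 0: x=[2.0000 9.0000] v=[0.0000 0.0000]
Step 1: x=[2.3125 8.8125] v=[1.2500 -0.7500]
Step 2: x=[2.8867 8.4688] v=[2.2969 -1.3750]
Step 3: x=[3.6294 8.0262] v=[2.9708 -1.7705]
Step 4: x=[4.4201 7.5588] v=[3.1627 -1.8697]
Step 5: x=[5.1307 7.1452] v=[2.8424 -1.6544]
Step 6: x=[5.6466 6.8557] v=[2.0634 -1.1580]
Step 7: x=[5.8851 6.7406] v=[0.9540 -0.4603]
Step 8: x=[5.8093 6.8221] v=[-0.3034 0.3258]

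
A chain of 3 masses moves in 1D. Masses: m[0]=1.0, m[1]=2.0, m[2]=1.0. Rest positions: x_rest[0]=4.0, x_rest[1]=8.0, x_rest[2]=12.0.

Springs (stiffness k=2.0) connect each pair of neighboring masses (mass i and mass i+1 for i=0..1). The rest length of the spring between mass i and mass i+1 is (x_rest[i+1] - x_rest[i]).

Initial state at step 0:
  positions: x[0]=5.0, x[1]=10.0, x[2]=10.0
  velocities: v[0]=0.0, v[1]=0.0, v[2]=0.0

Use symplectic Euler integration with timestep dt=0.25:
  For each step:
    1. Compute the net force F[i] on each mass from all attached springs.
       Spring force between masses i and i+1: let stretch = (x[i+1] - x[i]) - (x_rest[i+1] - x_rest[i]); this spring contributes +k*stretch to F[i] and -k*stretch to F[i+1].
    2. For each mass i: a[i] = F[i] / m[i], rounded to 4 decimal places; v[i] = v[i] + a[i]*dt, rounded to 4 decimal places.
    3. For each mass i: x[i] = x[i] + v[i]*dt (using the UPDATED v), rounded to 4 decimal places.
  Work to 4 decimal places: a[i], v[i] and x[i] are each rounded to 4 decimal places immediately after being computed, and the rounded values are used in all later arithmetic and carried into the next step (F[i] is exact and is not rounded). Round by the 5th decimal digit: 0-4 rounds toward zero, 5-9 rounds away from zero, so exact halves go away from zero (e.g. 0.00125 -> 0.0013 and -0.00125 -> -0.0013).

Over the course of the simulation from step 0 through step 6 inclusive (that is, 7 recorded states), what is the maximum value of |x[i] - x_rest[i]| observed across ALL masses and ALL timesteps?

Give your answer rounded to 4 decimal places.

Step 0: x=[5.0000 10.0000 10.0000] v=[0.0000 0.0000 0.0000]
Step 1: x=[5.1250 9.6875 10.5000] v=[0.5000 -1.2500 2.0000]
Step 2: x=[5.3203 9.1406 11.3985] v=[0.7813 -2.1875 3.5938]
Step 3: x=[5.4932 8.4961 12.5147] v=[0.6915 -2.5781 4.4649]
Step 4: x=[5.5415 7.9151 13.6286] v=[0.1930 -2.3242 4.4556]
Step 5: x=[5.3865 7.5428 14.5283] v=[-0.6202 -1.4892 3.5989]
Step 6: x=[5.0010 7.4723 15.0549] v=[-1.5421 -0.2819 2.1062]
Max displacement = 3.0549

Answer: 3.0549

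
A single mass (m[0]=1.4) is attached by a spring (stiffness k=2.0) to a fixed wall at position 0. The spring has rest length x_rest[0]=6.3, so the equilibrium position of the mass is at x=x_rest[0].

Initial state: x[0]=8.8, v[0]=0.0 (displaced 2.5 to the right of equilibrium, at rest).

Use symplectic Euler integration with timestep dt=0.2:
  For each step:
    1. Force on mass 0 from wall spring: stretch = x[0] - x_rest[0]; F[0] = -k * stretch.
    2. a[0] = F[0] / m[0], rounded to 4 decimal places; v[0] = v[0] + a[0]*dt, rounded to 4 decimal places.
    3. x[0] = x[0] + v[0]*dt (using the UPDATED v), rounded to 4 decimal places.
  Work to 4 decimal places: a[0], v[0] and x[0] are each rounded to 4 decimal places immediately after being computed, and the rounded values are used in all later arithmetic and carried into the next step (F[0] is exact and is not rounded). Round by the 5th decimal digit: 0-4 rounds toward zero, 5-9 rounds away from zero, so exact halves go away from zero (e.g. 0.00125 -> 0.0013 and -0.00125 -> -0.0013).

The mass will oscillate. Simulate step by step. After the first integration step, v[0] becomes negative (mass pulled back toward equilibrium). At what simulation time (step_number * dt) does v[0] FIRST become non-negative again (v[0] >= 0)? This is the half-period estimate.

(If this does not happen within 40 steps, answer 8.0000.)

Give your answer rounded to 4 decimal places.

Step 0: x=[8.8000] v=[0.0000]
Step 1: x=[8.6571] v=[-0.7143]
Step 2: x=[8.3795] v=[-1.3878]
Step 3: x=[7.9831] v=[-1.9819]
Step 4: x=[7.4905] v=[-2.4628]
Step 5: x=[6.9299] v=[-2.8029]
Step 6: x=[6.3333] v=[-2.9829]
Step 7: x=[5.7348] v=[-2.9924]
Step 8: x=[5.1686] v=[-2.8309]
Step 9: x=[4.6671] v=[-2.5076]
Step 10: x=[4.2589] v=[-2.0411]
Step 11: x=[3.9673] v=[-1.4579]
Step 12: x=[3.8090] v=[-0.7914]
Step 13: x=[3.7931] v=[-0.0797]
Step 14: x=[3.9204] v=[0.6366]
First v>=0 after going negative at step 14, time=2.8000

Answer: 2.8000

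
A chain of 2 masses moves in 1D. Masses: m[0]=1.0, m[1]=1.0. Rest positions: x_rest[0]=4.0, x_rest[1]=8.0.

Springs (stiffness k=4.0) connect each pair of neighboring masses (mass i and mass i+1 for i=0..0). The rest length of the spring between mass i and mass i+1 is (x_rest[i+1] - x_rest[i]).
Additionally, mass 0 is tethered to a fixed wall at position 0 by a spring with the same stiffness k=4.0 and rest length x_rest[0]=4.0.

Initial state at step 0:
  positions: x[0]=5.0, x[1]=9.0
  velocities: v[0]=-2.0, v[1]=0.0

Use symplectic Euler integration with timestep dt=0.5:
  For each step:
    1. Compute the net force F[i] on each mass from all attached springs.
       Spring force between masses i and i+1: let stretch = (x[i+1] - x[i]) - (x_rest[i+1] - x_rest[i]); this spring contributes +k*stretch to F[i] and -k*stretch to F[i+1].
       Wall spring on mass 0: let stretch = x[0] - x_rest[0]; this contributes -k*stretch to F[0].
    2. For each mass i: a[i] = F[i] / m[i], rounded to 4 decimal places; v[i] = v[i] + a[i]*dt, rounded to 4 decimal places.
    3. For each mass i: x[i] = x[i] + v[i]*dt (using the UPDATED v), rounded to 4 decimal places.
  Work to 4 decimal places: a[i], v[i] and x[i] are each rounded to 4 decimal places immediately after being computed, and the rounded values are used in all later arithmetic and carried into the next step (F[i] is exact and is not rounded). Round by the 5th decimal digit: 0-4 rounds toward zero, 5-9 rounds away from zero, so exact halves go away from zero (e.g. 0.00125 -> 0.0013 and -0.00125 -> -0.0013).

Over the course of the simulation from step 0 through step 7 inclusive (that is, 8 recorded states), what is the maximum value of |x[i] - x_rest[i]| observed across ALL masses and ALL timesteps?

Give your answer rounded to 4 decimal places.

Answer: 2.0000

Derivation:
Step 0: x=[5.0000 9.0000] v=[-2.0000 0.0000]
Step 1: x=[3.0000 9.0000] v=[-4.0000 0.0000]
Step 2: x=[4.0000 7.0000] v=[2.0000 -4.0000]
Step 3: x=[4.0000 6.0000] v=[0.0000 -2.0000]
Step 4: x=[2.0000 7.0000] v=[-4.0000 2.0000]
Step 5: x=[3.0000 7.0000] v=[2.0000 0.0000]
Step 6: x=[5.0000 7.0000] v=[4.0000 0.0000]
Step 7: x=[4.0000 9.0000] v=[-2.0000 4.0000]
Max displacement = 2.0000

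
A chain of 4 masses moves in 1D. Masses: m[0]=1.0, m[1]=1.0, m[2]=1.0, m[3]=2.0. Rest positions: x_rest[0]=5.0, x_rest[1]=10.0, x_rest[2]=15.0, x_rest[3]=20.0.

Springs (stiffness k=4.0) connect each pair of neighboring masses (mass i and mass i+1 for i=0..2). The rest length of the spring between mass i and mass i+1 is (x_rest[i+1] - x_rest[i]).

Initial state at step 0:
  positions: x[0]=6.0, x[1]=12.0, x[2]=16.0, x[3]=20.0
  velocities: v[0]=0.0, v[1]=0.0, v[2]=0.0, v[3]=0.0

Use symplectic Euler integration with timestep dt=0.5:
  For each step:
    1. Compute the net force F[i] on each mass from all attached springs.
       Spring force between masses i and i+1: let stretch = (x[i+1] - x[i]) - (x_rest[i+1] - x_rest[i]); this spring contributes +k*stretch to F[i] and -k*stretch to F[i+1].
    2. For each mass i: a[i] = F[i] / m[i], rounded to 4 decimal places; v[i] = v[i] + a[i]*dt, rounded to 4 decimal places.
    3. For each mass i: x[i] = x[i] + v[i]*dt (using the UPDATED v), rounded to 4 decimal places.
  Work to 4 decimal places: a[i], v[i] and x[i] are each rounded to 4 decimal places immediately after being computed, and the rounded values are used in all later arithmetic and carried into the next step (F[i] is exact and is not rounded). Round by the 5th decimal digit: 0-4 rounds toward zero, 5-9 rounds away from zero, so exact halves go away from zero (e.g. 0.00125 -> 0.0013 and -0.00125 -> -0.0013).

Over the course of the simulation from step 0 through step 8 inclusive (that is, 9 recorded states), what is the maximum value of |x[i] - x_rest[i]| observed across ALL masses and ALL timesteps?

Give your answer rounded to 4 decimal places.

Step 0: x=[6.0000 12.0000 16.0000 20.0000] v=[0.0000 0.0000 0.0000 0.0000]
Step 1: x=[7.0000 10.0000 16.0000 20.5000] v=[2.0000 -4.0000 0.0000 1.0000]
Step 2: x=[6.0000 11.0000 14.5000 21.2500] v=[-2.0000 2.0000 -3.0000 1.5000]
Step 3: x=[5.0000 10.5000 16.2500 21.1250] v=[-2.0000 -1.0000 3.5000 -0.2500]
Step 4: x=[4.5000 10.2500 17.1250 21.0625] v=[-1.0000 -0.5000 1.7500 -0.1250]
Step 5: x=[4.7500 11.1250 15.0625 21.5313] v=[0.5000 1.7500 -4.1250 0.9375]
Step 6: x=[6.3750 9.5625 15.5313 21.2657] v=[3.2500 -3.1250 0.9376 -0.5313]
Step 7: x=[6.1875 10.7813 15.7657 20.6329] v=[-0.3750 2.4376 0.4688 -1.2657]
Step 8: x=[5.5938 12.3907 15.8829 20.0665] v=[-1.1874 3.2188 0.2344 -1.1329]
Max displacement = 2.3907

Answer: 2.3907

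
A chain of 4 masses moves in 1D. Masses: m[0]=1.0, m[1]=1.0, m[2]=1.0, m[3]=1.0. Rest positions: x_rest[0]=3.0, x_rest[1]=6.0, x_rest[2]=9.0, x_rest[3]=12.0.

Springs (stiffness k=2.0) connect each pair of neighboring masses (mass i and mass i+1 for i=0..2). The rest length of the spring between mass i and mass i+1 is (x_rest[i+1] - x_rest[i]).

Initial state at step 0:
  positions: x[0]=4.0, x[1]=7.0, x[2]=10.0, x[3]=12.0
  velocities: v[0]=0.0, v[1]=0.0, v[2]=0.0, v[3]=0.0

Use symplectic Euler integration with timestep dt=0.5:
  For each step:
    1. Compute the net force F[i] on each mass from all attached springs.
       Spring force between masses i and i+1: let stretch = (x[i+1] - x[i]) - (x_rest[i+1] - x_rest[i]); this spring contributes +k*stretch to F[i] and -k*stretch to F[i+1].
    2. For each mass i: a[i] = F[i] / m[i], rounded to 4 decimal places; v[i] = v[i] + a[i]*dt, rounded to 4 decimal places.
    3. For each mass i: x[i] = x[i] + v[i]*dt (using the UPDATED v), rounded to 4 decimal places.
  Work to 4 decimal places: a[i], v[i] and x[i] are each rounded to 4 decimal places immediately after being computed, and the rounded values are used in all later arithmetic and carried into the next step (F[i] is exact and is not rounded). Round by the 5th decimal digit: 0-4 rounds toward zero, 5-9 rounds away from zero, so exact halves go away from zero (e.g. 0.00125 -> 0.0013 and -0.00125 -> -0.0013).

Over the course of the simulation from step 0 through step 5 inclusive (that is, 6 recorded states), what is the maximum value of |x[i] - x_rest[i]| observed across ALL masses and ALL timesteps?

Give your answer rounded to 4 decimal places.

Answer: 1.1875

Derivation:
Step 0: x=[4.0000 7.0000 10.0000 12.0000] v=[0.0000 0.0000 0.0000 0.0000]
Step 1: x=[4.0000 7.0000 9.5000 12.5000] v=[0.0000 0.0000 -1.0000 1.0000]
Step 2: x=[4.0000 6.7500 9.2500 13.0000] v=[0.0000 -0.5000 -0.5000 1.0000]
Step 3: x=[3.8750 6.3750 9.6250 13.1250] v=[-0.2500 -0.7500 0.7500 0.2500]
Step 4: x=[3.5000 6.3750 10.1250 13.0000] v=[-0.7500 0.0000 1.0000 -0.2500]
Step 5: x=[3.0625 6.8125 10.1875 12.9375] v=[-0.8750 0.8750 0.1250 -0.1250]
Max displacement = 1.1875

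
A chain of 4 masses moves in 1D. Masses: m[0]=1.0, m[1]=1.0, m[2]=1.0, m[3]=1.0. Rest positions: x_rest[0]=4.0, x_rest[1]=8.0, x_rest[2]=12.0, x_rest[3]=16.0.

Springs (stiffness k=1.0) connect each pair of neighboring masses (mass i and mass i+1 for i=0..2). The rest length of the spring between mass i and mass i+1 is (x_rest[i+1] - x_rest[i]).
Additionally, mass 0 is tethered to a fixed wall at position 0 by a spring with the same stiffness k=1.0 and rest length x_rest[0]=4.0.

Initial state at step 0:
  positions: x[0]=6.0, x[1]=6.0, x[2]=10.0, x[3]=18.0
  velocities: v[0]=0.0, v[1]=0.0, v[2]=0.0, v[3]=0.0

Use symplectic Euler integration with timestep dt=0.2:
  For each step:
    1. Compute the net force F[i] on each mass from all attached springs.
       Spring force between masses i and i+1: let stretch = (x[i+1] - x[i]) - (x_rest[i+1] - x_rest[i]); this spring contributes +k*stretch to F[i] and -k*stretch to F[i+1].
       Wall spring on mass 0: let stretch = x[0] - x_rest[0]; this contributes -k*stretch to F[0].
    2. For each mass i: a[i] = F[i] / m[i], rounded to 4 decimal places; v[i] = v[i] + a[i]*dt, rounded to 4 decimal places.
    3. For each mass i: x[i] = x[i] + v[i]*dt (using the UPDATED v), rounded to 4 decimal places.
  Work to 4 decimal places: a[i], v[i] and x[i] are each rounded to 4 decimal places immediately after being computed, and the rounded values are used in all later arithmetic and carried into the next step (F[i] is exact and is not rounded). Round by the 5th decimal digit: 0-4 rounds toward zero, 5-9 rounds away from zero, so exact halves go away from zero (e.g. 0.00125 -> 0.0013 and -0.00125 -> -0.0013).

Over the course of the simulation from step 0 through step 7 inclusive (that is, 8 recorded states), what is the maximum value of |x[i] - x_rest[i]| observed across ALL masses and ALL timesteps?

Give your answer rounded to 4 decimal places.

Step 0: x=[6.0000 6.0000 10.0000 18.0000] v=[0.0000 0.0000 0.0000 0.0000]
Step 1: x=[5.7600 6.1600 10.1600 17.8400] v=[-1.2000 0.8000 0.8000 -0.8000]
Step 2: x=[5.3056 6.4640 10.4672 17.5328] v=[-2.2720 1.5200 1.5360 -1.5360]
Step 3: x=[4.6853 6.8818 10.8969 17.1030] v=[-3.1014 2.0890 2.1485 -2.1491]
Step 4: x=[3.9655 7.3723 11.4142 16.5849] v=[-3.5992 2.4527 2.5867 -2.5903]
Step 5: x=[3.2233 7.8882 11.9767 16.0200] v=[-3.7109 2.5797 2.8125 -2.8244]
Step 6: x=[2.5388 8.3811 12.5374 15.4534] v=[-3.4226 2.4644 2.8035 -2.8331]
Step 7: x=[1.9864 8.8065 13.0485 14.9301] v=[-2.7619 2.1272 2.5554 -2.6163]
Max displacement = 2.0136

Answer: 2.0136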